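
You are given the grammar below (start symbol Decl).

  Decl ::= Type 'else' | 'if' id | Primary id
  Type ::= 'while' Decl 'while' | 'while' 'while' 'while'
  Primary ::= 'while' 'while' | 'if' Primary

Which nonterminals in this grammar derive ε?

No nonterminal has an empty production or an RHS whose symbols are all nullable.

{ } (none)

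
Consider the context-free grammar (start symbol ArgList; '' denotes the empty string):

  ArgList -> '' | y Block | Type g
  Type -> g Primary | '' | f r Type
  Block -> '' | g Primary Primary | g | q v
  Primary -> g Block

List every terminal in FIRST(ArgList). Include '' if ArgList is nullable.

{ f, g, y, '' }

ArgList -> '' contributes ''.
ArgList -> y Block contributes {y}.
From ArgList -> Type g: Type nullable, take FIRST(Type) ∪ {g} = { f, g }.
Union: FIRST(ArgList) = { f, g, y, '' }.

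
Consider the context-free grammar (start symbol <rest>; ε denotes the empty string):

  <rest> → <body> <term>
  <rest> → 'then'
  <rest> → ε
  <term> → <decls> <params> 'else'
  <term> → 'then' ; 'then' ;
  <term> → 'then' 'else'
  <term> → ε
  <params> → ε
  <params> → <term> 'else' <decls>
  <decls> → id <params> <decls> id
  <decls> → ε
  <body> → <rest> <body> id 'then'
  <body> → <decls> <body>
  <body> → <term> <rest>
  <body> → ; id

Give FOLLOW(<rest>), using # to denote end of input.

<rest> is the start symbol, so # ∈ FOLLOW(<rest>).
In <body> → <rest> <body> id 'then': add FIRST(<body> id 'then') = { 'else', 'then', ;, id }.
In <body> → <term> <rest>: <rest> is at the end, add FOLLOW(<body>) = { #, 'else', 'then', ;, id }.
Union: FOLLOW(<rest>) = { #, 'else', 'then', ;, id }.

{ #, 'else', 'then', ;, id }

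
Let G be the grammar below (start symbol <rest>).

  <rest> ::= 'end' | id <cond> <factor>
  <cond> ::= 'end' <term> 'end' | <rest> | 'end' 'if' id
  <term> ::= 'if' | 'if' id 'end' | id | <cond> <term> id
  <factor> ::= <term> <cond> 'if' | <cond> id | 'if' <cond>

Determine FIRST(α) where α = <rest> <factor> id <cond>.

Add FIRST(<rest>) = { 'end', id }; <rest> is not nullable, stop.

{ 'end', id }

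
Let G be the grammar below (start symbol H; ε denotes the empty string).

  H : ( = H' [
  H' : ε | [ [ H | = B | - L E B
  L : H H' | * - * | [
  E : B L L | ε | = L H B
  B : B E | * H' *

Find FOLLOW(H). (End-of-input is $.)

{ $, (, *, -, =, [ }

H is the start symbol, so $ ∈ FOLLOW(H).
In H' : [ [ H: H is at the end, add FOLLOW(H') = { (, *, =, [ }.
In L : H H': add FIRST(H')\{ε} = { -, =, [ }.
  Since H' is nullable, also add FOLLOW(L) = { (, *, =, [ }.
In E : = L H B: add FIRST(B) = { * }.
Union: FOLLOW(H) = { $, (, *, -, =, [ }.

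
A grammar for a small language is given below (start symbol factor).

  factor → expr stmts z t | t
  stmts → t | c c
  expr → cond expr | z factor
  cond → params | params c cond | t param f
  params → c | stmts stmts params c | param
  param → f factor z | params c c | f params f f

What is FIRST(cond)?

From cond → params: add FIRST(params) = { c, f, t }.
From cond → params c cond: add FIRST(params) = { c, f, t }.
cond → t param f contributes {t}.
Union: FIRST(cond) = { c, f, t }.

{ c, f, t }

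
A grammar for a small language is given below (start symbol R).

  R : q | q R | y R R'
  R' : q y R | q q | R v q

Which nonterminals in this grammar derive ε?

No nonterminal has an empty production or an RHS whose symbols are all nullable.

{ } (none)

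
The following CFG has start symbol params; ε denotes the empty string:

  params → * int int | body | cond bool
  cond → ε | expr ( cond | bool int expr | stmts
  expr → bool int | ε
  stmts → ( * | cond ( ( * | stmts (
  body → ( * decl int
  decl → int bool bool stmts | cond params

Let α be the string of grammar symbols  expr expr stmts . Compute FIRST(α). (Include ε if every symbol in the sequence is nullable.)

Add FIRST(expr)\{ε} = { bool }; expr is nullable, continue.
Add FIRST(expr)\{ε} = { bool }; expr is nullable, continue.
Add FIRST(stmts) = { (, bool }; stmts is not nullable, stop.

{ (, bool }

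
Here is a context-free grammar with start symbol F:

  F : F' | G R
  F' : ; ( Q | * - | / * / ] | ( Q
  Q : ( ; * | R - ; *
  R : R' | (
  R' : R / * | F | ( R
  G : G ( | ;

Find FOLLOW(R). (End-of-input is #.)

In F : G R: R is at the end, add FOLLOW(F) = { #, -, / }.
In Q : R - ; *: add FIRST(- ; *) = { - }.
In R' : R / *: add FIRST(/ *) = { / }.
In R' : ( R: R is at the end, add FOLLOW(R') = { #, -, / }.
Union: FOLLOW(R) = { #, -, / }.

{ #, -, / }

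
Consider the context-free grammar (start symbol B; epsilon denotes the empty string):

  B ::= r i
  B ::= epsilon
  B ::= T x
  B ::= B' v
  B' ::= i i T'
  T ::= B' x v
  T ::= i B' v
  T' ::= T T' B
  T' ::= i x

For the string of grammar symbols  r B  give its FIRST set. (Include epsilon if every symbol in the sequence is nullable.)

r is a terminal; add {r} and stop.

{ r }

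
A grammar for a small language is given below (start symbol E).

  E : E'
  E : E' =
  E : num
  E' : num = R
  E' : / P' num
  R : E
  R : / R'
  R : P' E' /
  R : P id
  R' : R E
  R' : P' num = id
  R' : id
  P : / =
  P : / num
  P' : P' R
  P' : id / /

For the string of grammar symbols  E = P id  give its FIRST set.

Add FIRST(E) = { /, num }; E is not nullable, stop.

{ /, num }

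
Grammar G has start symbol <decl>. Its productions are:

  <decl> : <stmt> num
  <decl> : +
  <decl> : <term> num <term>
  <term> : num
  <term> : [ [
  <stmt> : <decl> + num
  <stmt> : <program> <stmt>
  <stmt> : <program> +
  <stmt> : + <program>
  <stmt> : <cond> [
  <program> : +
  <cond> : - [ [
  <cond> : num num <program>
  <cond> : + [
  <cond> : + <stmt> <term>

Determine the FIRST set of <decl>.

From <decl> : <stmt> num: add FIRST(<stmt>) = { +, -, [, num }.
<decl> : + contributes {+}.
From <decl> : <term> num <term>: add FIRST(<term>) = { [, num }.
Union: FIRST(<decl>) = { +, -, [, num }.

{ +, -, [, num }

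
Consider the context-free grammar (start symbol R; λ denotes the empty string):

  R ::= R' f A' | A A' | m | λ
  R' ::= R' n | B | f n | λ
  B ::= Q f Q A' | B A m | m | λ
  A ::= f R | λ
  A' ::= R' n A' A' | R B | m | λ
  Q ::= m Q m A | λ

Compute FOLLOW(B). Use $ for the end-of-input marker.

{ $, f, m, n }

In R' ::= B: B is at the end, add FOLLOW(R') = { f, n }.
In B ::= B A m: add FIRST(A m) = { f, m }.
In A' ::= R B: B is at the end, add FOLLOW(A') = { $, f, m, n }.
Union: FOLLOW(B) = { $, f, m, n }.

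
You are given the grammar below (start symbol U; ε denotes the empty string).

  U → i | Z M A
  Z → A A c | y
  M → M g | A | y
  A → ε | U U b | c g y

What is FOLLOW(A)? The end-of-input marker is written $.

{ $, b, c, g, i, y }

In U → Z M A: A is at the end, add FOLLOW(U) = { $, b, c, i, y }.
In Z → A A c: add FIRST(A c) = { c, i, y }.
In Z → A A c: add FIRST(c) = { c }.
In M → A: A is at the end, add FOLLOW(M) = { $, b, c, g, i, y }.
Union: FOLLOW(A) = { $, b, c, g, i, y }.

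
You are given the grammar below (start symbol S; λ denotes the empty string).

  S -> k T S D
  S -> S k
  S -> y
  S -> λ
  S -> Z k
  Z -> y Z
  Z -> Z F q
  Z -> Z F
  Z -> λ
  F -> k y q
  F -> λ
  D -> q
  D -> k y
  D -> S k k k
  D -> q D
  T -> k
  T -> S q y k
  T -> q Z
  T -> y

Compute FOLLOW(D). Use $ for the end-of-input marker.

{ $, k, q, y }

In S -> k T S D: D is at the end, add FOLLOW(S) = { $, k, q, y }.
In D -> q D: D is at the end, add FOLLOW(D) = { $, k, q, y }.
Union: FOLLOW(D) = { $, k, q, y }.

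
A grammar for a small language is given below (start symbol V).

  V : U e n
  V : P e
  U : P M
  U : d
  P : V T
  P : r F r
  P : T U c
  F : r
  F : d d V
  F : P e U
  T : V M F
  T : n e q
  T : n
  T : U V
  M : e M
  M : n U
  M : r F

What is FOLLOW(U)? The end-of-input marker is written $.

In V : U e n: add FIRST(e n) = { e }.
In P : T U c: add FIRST(c) = { c }.
In F : P e U: U is at the end, add FOLLOW(F) = { c, d, e, n, r }.
In T : U V: add FIRST(V) = { d, n, r }.
In M : n U: U is at the end, add FOLLOW(M) = { c, d, e, n, r }.
Union: FOLLOW(U) = { c, d, e, n, r }.

{ c, d, e, n, r }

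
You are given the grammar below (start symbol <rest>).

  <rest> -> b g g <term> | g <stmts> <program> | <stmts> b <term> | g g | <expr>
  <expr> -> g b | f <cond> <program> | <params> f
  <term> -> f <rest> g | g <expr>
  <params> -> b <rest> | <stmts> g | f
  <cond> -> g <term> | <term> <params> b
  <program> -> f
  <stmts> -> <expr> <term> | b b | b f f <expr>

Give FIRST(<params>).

<params> -> b <rest> contributes {b}.
From <params> -> <stmts> g: add FIRST(<stmts>) = { b, f, g }.
<params> -> f contributes {f}.
Union: FIRST(<params>) = { b, f, g }.

{ b, f, g }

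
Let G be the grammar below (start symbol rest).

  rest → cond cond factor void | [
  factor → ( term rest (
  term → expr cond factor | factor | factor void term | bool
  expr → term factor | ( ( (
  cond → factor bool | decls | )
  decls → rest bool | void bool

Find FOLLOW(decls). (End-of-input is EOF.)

{ (, ), [, void }

In cond → decls: decls is at the end, add FOLLOW(cond) = { (, ), [, void }.
Union: FOLLOW(decls) = { (, ), [, void }.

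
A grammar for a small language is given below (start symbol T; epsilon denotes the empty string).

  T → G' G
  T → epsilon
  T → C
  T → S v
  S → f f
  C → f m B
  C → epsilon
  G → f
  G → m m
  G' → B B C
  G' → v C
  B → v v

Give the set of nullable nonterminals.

Directly nullable (have an epsilon-production): T, C.
No other nonterminal has a production whose RHS symbols are all nullable.

{ C, T }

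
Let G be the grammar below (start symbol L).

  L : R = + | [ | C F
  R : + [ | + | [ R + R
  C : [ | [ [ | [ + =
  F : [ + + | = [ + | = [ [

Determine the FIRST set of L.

{ +, [ }

From L : R = +: add FIRST(R) = { +, [ }.
L : [ contributes {[}.
From L : C F: add FIRST(C) = { [ }.
Union: FIRST(L) = { +, [ }.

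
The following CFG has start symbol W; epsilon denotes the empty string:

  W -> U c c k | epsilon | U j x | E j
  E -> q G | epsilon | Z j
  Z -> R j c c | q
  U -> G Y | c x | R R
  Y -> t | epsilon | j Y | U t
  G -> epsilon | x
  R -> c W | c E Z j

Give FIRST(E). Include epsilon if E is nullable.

E -> q G contributes {q}.
E -> epsilon contributes epsilon.
From E -> Z j: add FIRST(Z) = { c, q }.
Union: FIRST(E) = { c, q, epsilon }.

{ c, q, epsilon }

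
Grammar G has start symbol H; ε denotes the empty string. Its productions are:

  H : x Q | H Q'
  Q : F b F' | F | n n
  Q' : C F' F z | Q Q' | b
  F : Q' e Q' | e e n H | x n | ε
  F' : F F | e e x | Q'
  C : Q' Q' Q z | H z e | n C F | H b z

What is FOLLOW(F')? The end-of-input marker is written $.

In Q : F b F': F' is at the end, add FOLLOW(Q) = { $, b, e, n, x, z }.
In Q' : C F' F z: add FIRST(F z) = { b, e, n, x, z }.
Union: FOLLOW(F') = { $, b, e, n, x, z }.

{ $, b, e, n, x, z }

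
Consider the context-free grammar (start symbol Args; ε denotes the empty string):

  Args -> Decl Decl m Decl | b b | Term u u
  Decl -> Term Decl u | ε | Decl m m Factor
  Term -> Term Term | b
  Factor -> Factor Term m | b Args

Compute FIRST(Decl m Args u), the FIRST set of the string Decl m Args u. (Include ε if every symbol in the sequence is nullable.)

Add FIRST(Decl)\{ε} = { b, m }; Decl is nullable, continue.
m is a terminal; add {m} and stop.

{ b, m }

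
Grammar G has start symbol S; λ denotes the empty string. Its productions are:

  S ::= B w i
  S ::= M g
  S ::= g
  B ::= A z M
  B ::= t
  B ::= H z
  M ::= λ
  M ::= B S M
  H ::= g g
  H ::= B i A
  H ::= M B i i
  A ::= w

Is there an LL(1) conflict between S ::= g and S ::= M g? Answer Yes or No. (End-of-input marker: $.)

Yes

FIRST(g) = { g } and FIRST(M g) = { g, t, w }.
Both contain g, so the two alternatives are not disjoint — LL(1) conflict.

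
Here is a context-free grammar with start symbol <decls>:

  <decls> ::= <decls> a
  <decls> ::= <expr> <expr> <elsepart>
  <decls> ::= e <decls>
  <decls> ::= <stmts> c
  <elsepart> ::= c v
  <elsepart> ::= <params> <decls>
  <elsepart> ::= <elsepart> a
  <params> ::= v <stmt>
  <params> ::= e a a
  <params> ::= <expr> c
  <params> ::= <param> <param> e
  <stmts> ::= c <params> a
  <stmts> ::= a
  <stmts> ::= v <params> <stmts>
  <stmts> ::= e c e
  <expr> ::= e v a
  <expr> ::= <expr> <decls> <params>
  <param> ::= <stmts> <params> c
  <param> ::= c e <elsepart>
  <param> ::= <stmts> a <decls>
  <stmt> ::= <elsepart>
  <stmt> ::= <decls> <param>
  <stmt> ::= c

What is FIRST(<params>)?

{ a, c, e, v }

<params> ::= v <stmt> contributes {v}.
<params> ::= e a a contributes {e}.
From <params> ::= <expr> c: add FIRST(<expr>) = { e }.
From <params> ::= <param> <param> e: add FIRST(<param>) = { a, c, e, v }.
Union: FIRST(<params>) = { a, c, e, v }.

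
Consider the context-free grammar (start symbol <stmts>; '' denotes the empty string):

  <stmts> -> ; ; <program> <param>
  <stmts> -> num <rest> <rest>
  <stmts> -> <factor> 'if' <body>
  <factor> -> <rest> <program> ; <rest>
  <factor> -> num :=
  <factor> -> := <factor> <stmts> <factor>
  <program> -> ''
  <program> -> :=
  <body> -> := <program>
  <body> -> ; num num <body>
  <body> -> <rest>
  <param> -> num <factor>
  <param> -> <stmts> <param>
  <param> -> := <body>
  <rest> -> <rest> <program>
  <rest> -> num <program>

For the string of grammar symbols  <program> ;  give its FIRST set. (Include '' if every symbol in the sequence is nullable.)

{ :=, ; }

Add FIRST(<program>)\{''} = { := }; <program> is nullable, continue.
; is a terminal; add {;} and stop.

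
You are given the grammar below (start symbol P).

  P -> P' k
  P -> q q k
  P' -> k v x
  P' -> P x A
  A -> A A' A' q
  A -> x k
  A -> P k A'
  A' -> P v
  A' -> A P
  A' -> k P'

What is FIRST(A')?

From A' -> P v: add FIRST(P) = { k, q }.
From A' -> A P: add FIRST(A) = { k, q, x }.
A' -> k P' contributes {k}.
Union: FIRST(A') = { k, q, x }.

{ k, q, x }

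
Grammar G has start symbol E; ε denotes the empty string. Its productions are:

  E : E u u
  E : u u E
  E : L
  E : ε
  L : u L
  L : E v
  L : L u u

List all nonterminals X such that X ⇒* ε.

{ E }

Directly nullable (have an ε-production): E.
No other nonterminal has a production whose RHS symbols are all nullable.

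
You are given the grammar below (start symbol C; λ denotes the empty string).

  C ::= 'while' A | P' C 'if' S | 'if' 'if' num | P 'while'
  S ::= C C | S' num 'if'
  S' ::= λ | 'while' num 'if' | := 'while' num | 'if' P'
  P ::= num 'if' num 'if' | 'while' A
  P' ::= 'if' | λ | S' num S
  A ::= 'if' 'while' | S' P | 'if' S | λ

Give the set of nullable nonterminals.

{ A, P', S' }

Directly nullable (have an λ-production): S', P', A.
No other nonterminal has a production whose RHS symbols are all nullable.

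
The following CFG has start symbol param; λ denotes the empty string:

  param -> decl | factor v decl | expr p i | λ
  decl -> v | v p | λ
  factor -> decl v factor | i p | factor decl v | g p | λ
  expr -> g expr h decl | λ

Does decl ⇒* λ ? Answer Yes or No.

decl has an λ-production, so decl ⇒ λ.

Yes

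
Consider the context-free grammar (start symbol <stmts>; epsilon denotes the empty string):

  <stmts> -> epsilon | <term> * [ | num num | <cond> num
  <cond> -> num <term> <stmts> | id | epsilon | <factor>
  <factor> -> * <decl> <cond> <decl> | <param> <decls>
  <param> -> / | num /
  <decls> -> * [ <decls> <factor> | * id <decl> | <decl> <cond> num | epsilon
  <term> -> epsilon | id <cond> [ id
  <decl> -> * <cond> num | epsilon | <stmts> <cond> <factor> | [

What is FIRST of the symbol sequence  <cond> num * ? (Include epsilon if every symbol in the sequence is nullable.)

{ *, /, id, num }

Add FIRST(<cond>)\{epsilon} = { *, /, id, num }; <cond> is nullable, continue.
num is a terminal; add {num} and stop.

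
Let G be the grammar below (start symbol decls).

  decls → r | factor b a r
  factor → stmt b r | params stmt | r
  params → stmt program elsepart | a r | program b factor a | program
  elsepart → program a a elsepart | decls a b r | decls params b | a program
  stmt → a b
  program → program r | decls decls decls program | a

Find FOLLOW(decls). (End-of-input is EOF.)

decls is the start symbol, so EOF ∈ FOLLOW(decls).
In elsepart → decls a b r: add FIRST(a b r) = { a }.
In elsepart → decls params b: add FIRST(params b) = { a, r }.
In program → decls decls decls program: add FIRST(decls decls program) = { a, r }.
In program → decls decls decls program: add FIRST(decls program) = { a, r }.
In program → decls decls decls program: add FIRST(program) = { a, r }.
Union: FOLLOW(decls) = { EOF, a, r }.

{ EOF, a, r }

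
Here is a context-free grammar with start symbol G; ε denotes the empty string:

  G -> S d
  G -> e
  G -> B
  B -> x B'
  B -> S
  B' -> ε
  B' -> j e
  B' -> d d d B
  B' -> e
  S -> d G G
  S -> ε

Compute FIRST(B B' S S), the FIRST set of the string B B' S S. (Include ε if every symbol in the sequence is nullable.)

Add FIRST(B)\{ε} = { d, x }; B is nullable, continue.
Add FIRST(B')\{ε} = { d, e, j }; B' is nullable, continue.
Add FIRST(S)\{ε} = { d }; S is nullable, continue.
Add FIRST(S)\{ε} = { d }; S is nullable, continue.
Every symbol is nullable, so include ε.

{ d, e, j, x, ε }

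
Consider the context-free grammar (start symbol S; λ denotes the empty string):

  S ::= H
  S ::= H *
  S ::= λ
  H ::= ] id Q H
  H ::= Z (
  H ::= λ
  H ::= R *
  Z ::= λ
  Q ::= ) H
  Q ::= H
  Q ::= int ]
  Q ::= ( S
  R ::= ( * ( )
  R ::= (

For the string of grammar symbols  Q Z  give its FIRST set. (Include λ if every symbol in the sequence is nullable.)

Add FIRST(Q)\{λ} = { (, ), ], int }; Q is nullable, continue.
Add FIRST(Z)\{λ} = {  }; Z is nullable, continue.
Every symbol is nullable, so include λ.

{ (, ), ], int, λ }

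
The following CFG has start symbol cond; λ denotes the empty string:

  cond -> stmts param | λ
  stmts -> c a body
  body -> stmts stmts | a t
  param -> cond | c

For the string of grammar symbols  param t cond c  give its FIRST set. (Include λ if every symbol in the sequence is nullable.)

{ c, t }

Add FIRST(param)\{λ} = { c }; param is nullable, continue.
t is a terminal; add {t} and stop.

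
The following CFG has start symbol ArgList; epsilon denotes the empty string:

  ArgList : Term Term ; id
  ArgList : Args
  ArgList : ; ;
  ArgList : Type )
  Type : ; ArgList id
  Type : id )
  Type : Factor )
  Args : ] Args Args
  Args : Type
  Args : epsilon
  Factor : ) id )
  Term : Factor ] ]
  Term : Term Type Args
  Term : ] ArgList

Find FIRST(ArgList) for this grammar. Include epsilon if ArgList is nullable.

From ArgList : Term Term ; id: add FIRST(Term) = { ), ] }.
From ArgList : Args: add FIRST(Args) = { ), ;, ], id, epsilon } (including epsilon since Args is nullable).
ArgList : ; ; contributes {;}.
From ArgList : Type ): add FIRST(Type) = { ), ;, id }.
Union: FIRST(ArgList) = { ), ;, ], id, epsilon }.

{ ), ;, ], id, epsilon }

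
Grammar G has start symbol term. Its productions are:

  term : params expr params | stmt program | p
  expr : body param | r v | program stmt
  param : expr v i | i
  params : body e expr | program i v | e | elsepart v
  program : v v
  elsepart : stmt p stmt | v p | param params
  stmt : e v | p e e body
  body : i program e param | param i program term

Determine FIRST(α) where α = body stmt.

{ i, r, v }

Add FIRST(body) = { i, r, v }; body is not nullable, stop.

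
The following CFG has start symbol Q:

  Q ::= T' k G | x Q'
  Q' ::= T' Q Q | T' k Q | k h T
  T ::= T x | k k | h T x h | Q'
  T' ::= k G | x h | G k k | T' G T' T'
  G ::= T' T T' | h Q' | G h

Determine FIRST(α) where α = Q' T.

{ h, k, x }

Add FIRST(Q') = { h, k, x }; Q' is not nullable, stop.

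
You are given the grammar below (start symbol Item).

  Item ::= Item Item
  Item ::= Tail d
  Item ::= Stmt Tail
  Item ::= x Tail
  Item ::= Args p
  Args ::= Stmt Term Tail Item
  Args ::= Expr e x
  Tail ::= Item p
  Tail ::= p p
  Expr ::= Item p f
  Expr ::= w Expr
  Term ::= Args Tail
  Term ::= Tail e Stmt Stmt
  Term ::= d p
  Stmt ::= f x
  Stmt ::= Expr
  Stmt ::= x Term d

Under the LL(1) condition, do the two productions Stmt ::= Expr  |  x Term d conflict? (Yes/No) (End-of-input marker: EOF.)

Yes

FIRST(Expr) = { f, p, w, x } and FIRST(x Term d) = { x }.
Both contain x, so the two alternatives are not disjoint — LL(1) conflict.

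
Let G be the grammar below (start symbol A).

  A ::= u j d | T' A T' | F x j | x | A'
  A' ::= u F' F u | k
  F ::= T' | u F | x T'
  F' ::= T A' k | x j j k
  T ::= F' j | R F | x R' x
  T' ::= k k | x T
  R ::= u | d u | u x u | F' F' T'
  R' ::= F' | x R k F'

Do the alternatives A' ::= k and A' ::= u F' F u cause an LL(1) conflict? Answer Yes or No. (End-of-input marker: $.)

FIRST(k) = { k } and FIRST(u F' F u) = { u }.
The FIRST sets are disjoint and neither alternative is nullable — no conflict.

No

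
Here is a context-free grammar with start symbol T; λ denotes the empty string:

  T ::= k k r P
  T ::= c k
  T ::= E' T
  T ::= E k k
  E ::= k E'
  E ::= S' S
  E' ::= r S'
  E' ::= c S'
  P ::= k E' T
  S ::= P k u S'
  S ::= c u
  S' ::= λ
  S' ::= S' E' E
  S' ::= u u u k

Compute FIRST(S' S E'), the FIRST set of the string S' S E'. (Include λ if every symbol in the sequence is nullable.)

{ c, k, r, u }

Add FIRST(S')\{λ} = { c, r, u }; S' is nullable, continue.
Add FIRST(S) = { c, k }; S is not nullable, stop.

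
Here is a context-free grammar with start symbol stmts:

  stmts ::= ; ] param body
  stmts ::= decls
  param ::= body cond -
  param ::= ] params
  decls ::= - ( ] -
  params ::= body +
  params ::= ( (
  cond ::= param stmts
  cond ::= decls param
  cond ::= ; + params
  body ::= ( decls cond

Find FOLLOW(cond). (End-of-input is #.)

In param ::= body cond -: add FIRST(-) = { - }.
In body ::= ( decls cond: cond is at the end, add FOLLOW(body) = { #, (, +, -, ;, ] }.
Union: FOLLOW(cond) = { #, (, +, -, ;, ] }.

{ #, (, +, -, ;, ] }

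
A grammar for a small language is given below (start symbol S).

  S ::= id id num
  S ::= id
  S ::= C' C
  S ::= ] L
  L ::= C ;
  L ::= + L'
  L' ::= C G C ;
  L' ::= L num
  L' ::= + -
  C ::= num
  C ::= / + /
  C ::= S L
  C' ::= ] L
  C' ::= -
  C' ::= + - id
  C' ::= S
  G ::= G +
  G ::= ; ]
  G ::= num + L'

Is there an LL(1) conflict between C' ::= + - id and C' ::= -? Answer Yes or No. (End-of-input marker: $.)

No

FIRST(+ - id) = { + } and FIRST(-) = { - }.
The FIRST sets are disjoint and neither alternative is nullable — no conflict.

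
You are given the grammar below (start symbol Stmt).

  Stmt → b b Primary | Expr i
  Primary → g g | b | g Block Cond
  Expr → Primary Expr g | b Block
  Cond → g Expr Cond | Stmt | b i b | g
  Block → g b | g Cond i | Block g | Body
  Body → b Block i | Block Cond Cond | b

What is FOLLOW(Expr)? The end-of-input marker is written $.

{ b, g, i }

In Stmt → Expr i: add FIRST(i) = { i }.
In Expr → Primary Expr g: add FIRST(g) = { g }.
In Cond → g Expr Cond: add FIRST(Cond) = { b, g }.
Union: FOLLOW(Expr) = { b, g, i }.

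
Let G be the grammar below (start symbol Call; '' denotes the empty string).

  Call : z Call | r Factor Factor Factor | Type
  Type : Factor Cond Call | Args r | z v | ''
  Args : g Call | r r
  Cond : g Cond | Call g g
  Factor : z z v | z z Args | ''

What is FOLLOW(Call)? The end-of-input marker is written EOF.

{ EOF, g, r, z }

Call is the start symbol, so EOF ∈ FOLLOW(Call).
In Call : z Call: Call is at the end, add FOLLOW(Call) = { EOF, g, r, z }.
In Type : Factor Cond Call: Call is at the end, add FOLLOW(Type) = { EOF, g, r, z }.
In Args : g Call: Call is at the end, add FOLLOW(Args) = { EOF, g, r, z }.
In Cond : Call g g: add FIRST(g g) = { g }.
Union: FOLLOW(Call) = { EOF, g, r, z }.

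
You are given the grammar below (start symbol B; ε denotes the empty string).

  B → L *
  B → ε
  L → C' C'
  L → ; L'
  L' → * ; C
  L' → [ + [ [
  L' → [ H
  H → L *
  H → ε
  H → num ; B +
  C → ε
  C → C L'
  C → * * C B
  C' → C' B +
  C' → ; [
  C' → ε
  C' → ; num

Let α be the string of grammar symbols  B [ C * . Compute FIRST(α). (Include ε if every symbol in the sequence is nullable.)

Add FIRST(B)\{ε} = { *, +, ; }; B is nullable, continue.
[ is a terminal; add {[} and stop.

{ *, +, ;, [ }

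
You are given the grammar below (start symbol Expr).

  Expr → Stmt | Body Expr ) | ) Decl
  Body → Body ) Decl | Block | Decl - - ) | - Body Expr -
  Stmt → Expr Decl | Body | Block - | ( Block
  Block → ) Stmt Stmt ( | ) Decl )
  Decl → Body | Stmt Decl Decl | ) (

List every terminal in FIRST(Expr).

{ (, ), - }

From Expr → Stmt: add FIRST(Stmt) = { (, ), - }.
From Expr → Body Expr ): add FIRST(Body) = { (, ), - }.
Expr → ) Decl contributes {)}.
Union: FIRST(Expr) = { (, ), - }.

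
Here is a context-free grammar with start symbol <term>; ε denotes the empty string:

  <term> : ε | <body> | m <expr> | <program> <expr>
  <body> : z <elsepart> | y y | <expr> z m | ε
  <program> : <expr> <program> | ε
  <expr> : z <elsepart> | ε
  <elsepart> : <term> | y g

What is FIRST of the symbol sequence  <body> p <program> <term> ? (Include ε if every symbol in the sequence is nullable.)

Add FIRST(<body>)\{ε} = { y, z }; <body> is nullable, continue.
p is a terminal; add {p} and stop.

{ p, y, z }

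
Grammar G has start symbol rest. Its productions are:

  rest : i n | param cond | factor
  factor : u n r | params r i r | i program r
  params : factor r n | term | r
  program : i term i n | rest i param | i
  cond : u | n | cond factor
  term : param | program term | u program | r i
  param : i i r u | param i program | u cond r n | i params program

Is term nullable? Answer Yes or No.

No

No nonterminal in this grammar is nullable.
No production of term has an RHS whose symbols are all nullable, so term is not nullable.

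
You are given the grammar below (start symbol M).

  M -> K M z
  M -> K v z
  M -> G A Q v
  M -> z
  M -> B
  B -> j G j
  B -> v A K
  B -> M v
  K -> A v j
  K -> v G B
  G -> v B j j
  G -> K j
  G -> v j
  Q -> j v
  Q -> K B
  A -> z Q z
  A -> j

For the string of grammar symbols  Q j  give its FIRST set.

Add FIRST(Q) = { j, v, z }; Q is not nullable, stop.

{ j, v, z }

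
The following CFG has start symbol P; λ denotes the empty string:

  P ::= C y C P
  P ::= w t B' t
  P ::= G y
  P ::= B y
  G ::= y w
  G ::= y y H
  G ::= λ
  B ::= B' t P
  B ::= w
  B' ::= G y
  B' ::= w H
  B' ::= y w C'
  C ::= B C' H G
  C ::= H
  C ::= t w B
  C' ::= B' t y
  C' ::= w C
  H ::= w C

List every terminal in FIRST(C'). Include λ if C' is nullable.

From C' ::= B' t y: add FIRST(B') = { w, y }.
C' ::= w C contributes {w}.
Union: FIRST(C') = { w, y }.

{ w, y }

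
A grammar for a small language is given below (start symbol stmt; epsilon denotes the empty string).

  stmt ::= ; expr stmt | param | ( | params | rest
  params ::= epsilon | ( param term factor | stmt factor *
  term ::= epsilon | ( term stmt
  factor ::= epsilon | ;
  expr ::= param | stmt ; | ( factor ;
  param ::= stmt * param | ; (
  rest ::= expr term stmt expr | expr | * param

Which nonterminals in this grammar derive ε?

{ factor, params, stmt, term }

Directly nullable (have an epsilon-production): params, term, factor.
stmt ::= params with every symbol nullable, so stmt is nullable.
No other nonterminal has a production whose RHS symbols are all nullable.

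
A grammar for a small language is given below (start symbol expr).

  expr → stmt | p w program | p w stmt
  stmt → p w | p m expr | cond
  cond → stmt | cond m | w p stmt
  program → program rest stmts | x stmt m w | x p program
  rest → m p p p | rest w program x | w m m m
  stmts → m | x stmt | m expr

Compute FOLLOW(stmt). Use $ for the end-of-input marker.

In expr → stmt: stmt is at the end, add FOLLOW(expr) = { $, m, w, x }.
In expr → p w stmt: stmt is at the end, add FOLLOW(expr) = { $, m, w, x }.
In cond → stmt: stmt is at the end, add FOLLOW(cond) = { $, m, w, x }.
In cond → w p stmt: stmt is at the end, add FOLLOW(cond) = { $, m, w, x }.
In program → x stmt m w: add FIRST(m w) = { m }.
In stmts → x stmt: stmt is at the end, add FOLLOW(stmts) = { $, m, w, x }.
Union: FOLLOW(stmt) = { $, m, w, x }.

{ $, m, w, x }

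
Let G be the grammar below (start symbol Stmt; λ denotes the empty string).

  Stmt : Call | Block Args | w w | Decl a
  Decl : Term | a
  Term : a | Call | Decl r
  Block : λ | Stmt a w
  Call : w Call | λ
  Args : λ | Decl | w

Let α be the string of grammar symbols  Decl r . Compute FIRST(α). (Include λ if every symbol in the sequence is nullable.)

Add FIRST(Decl)\{λ} = { a, r, w }; Decl is nullable, continue.
r is a terminal; add {r} and stop.

{ a, r, w }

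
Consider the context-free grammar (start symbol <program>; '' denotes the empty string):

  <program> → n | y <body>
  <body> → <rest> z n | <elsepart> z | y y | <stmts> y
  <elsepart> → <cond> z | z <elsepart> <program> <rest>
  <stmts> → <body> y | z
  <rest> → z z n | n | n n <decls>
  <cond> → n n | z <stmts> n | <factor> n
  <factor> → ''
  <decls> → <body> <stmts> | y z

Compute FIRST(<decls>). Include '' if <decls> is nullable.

{ n, y, z }

From <decls> → <body> <stmts>: add FIRST(<body>) = { n, y, z }.
<decls> → y z contributes {y}.
Union: FIRST(<decls>) = { n, y, z }.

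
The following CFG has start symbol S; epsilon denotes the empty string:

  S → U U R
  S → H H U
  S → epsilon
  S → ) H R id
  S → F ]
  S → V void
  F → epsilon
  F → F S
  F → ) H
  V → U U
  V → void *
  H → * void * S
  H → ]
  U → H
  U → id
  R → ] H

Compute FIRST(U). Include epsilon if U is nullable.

{ *, ], id }

From U → H: add FIRST(H) = { *, ] }.
U → id contributes {id}.
Union: FIRST(U) = { *, ], id }.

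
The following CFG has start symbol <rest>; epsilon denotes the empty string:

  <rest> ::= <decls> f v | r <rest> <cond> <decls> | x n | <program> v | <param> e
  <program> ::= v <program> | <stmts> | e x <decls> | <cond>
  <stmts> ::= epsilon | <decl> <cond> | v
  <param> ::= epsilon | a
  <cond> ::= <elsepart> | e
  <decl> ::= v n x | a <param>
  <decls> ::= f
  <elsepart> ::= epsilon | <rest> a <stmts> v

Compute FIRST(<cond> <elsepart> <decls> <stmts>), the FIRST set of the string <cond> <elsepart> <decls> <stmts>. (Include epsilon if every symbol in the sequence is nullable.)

{ a, e, f, r, v, x }

Add FIRST(<cond>)\{epsilon} = { a, e, f, r, v, x }; <cond> is nullable, continue.
Add FIRST(<elsepart>)\{epsilon} = { a, e, f, r, v, x }; <elsepart> is nullable, continue.
Add FIRST(<decls>) = { f }; <decls> is not nullable, stop.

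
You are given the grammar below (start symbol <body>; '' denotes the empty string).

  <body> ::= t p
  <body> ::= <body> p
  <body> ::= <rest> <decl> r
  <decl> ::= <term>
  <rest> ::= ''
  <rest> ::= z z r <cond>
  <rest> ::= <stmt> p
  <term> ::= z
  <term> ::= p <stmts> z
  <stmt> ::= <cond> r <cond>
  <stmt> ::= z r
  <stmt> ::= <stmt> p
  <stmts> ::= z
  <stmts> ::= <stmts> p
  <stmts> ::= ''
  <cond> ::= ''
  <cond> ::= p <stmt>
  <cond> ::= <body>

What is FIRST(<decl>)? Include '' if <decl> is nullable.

From <decl> ::= <term>: add FIRST(<term>) = { p, z }.
Union: FIRST(<decl>) = { p, z }.

{ p, z }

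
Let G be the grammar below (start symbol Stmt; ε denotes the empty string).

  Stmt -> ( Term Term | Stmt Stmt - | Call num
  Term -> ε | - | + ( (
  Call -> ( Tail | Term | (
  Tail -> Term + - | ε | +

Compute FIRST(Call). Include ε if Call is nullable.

{ (, +, -, ε }

Call -> ( Tail contributes {(}.
From Call -> Term: add FIRST(Term) = { +, -, ε } (including ε since Term is nullable).
Call -> ( contributes {(}.
Union: FIRST(Call) = { (, +, -, ε }.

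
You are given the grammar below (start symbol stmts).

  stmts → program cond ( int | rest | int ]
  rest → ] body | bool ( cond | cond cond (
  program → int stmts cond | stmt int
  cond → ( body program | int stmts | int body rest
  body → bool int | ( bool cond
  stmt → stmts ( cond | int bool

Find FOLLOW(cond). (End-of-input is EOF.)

{ EOF, (, ], bool, int }

In stmts → program cond ( int: add FIRST(( int) = { ( }.
In rest → bool ( cond: cond is at the end, add FOLLOW(rest) = { EOF, (, ], bool, int }.
In rest → cond cond (: add FIRST(cond () = { (, int }.
In rest → cond cond (: add FIRST(() = { ( }.
In program → int stmts cond: cond is at the end, add FOLLOW(program) = { EOF, (, ], bool, int }.
In body → ( bool cond: cond is at the end, add FOLLOW(body) = { EOF, (, ], bool, int }.
In stmt → stmts ( cond: cond is at the end, add FOLLOW(stmt) = { int }.
Union: FOLLOW(cond) = { EOF, (, ], bool, int }.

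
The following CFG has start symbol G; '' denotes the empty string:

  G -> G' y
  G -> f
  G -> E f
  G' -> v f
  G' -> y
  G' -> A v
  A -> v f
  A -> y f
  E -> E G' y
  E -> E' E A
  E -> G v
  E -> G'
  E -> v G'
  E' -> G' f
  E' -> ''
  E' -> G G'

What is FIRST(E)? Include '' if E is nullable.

{ f, v, y }

From E -> E G' y: add FIRST(E) = { f, v, y }.
From E -> E' E A: E' nullable, take FIRST(E') ∪ FIRST(E) = { f, v, y }.
From E -> G v: add FIRST(G) = { f, v, y }.
From E -> G': add FIRST(G') = { v, y }.
E -> v G' contributes {v}.
Union: FIRST(E) = { f, v, y }.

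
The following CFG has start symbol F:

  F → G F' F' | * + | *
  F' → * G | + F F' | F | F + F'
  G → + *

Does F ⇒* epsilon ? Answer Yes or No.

No nonterminal in this grammar is nullable.
No production of F has an RHS whose symbols are all nullable, so F is not nullable.

No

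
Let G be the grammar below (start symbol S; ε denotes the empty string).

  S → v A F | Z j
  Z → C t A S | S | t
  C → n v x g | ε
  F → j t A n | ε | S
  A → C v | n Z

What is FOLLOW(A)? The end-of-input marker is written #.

In S → v A F: add FIRST(F)\{ε} = { j, n, t, v }.
  Since F is nullable, also add FOLLOW(S) = { #, j, n, t, v }.
In Z → C t A S: add FIRST(S) = { n, t, v }.
In F → j t A n: add FIRST(n) = { n }.
Union: FOLLOW(A) = { #, j, n, t, v }.

{ #, j, n, t, v }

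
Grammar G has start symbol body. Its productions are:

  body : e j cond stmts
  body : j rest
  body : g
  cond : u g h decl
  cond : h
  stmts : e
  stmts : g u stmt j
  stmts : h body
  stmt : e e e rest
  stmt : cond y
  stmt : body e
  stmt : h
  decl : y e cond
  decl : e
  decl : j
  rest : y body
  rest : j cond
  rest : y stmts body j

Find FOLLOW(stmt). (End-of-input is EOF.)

{ j }

In stmts : g u stmt j: add FIRST(j) = { j }.
Union: FOLLOW(stmt) = { j }.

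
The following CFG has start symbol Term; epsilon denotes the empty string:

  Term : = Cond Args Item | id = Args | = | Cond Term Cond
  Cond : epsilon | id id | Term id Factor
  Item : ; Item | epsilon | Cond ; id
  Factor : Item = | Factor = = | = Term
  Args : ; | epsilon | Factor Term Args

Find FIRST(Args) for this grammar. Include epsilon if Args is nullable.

Args : ; contributes {;}.
Args : epsilon contributes epsilon.
From Args : Factor Term Args: add FIRST(Factor) = { ;, =, id }.
Union: FIRST(Args) = { ;, =, id, epsilon }.

{ ;, =, id, epsilon }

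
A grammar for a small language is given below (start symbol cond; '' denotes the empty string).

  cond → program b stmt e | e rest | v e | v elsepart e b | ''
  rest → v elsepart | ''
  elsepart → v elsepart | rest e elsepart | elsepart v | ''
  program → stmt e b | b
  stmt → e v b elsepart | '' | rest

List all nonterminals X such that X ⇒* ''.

Directly nullable (have an ''-production): cond, rest, elsepart, stmt.
No other nonterminal has a production whose RHS symbols are all nullable.

{ cond, elsepart, rest, stmt }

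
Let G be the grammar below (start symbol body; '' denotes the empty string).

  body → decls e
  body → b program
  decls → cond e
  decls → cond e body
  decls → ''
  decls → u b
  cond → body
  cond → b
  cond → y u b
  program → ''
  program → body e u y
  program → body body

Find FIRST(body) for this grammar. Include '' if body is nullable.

From body → decls e: decls nullable, take FIRST(decls) ∪ {e} = { b, e, u, y }.
body → b program contributes {b}.
Union: FIRST(body) = { b, e, u, y }.

{ b, e, u, y }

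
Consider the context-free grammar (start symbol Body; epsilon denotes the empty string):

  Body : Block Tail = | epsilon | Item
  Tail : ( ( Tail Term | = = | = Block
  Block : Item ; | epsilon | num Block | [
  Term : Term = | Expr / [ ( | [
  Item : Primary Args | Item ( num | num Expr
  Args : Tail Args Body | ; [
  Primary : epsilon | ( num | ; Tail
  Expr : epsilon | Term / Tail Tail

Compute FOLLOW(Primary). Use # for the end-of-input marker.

{ (, ;, = }

In Item : Primary Args: add FIRST(Args) = { (, ;, = }.
Union: FOLLOW(Primary) = { (, ;, = }.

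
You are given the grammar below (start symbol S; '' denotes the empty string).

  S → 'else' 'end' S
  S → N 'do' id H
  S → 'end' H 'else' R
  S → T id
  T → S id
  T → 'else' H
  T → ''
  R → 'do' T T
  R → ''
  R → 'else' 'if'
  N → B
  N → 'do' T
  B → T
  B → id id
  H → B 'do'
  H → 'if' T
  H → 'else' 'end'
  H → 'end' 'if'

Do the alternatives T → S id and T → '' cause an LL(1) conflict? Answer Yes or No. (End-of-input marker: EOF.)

Yes

FIRST(S id) = { 'do', 'else', 'end', id } and FIRST('') = { '' }.
The second alternative is nullable and FOLLOW(T) = { EOF, 'do', 'else', 'end', id } shares 'do' with FIRST of the first — conflict.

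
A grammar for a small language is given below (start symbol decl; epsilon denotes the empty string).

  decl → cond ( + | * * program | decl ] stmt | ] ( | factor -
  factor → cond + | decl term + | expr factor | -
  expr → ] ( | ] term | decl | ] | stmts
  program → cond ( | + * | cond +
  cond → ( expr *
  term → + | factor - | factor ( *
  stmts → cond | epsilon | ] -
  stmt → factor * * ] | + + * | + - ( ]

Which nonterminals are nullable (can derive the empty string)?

Directly nullable (have an epsilon-production): stmts.
expr → stmts with every symbol nullable, so expr is nullable.
No other nonterminal has a production whose RHS symbols are all nullable.

{ expr, stmts }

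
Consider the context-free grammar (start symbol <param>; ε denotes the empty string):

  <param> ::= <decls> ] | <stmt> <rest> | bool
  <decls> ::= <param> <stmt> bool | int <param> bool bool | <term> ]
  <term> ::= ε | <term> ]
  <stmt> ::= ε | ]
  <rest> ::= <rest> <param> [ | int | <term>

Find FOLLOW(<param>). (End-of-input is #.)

<param> is the start symbol, so # ∈ FOLLOW(<param>).
In <decls> ::= <param> <stmt> bool: add FIRST(<stmt> bool) = { ], bool }.
In <decls> ::= int <param> bool bool: add FIRST(bool bool) = { bool }.
In <rest> ::= <rest> <param> [: add FIRST([) = { [ }.
Union: FOLLOW(<param>) = { #, [, ], bool }.

{ #, [, ], bool }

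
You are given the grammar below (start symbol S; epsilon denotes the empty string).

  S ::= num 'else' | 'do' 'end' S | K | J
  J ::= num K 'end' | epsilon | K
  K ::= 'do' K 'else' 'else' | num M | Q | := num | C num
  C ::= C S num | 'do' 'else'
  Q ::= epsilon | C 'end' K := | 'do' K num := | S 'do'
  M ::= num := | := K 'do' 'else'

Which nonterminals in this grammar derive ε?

Directly nullable (have an epsilon-production): J, Q.
K ::= Q with every symbol nullable, so K is nullable.
S ::= K with every symbol nullable, so S is nullable.
No other nonterminal has a production whose RHS symbols are all nullable.

{ J, K, Q, S }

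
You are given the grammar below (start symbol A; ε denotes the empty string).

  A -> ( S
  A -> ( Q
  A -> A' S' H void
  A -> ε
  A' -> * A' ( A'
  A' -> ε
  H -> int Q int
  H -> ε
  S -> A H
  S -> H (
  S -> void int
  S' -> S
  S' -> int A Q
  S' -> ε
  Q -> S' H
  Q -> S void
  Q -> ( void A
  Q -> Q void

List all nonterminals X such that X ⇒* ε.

{ A, A', H, Q, S, S' }

Directly nullable (have an ε-production): A, A', H, S'.
S -> A H with every symbol nullable, so S is nullable.
Q -> S' H with every symbol nullable, so Q is nullable.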